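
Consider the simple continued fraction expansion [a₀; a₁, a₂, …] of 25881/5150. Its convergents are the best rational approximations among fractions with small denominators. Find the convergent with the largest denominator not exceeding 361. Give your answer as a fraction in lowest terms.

a_0 = 5: 5/1  (≤ bound)
a_1 = 39: 196/39  (≤ bound)
a_2 = 3: 593/118  (≤ bound)
a_3 = 5: 3161/629  (> 361, stop)

593/118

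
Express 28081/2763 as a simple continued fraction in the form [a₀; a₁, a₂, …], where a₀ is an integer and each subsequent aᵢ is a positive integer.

28081 = 10·2763 + 451, so a_0 = 10
2763 = 6·451 + 57, so a_1 = 6
451 = 7·57 + 52, so a_2 = 7
57 = 1·52 + 5, so a_3 = 1
52 = 10·5 + 2, so a_4 = 10
5 = 2·2 + 1, so a_5 = 2
2 = 2·1 + 0, so a_6 = 2

[10; 6, 7, 1, 10, 2, 2]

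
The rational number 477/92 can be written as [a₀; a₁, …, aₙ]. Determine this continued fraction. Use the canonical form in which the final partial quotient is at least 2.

[5; 5, 2, 2, 3]

Repeatedly divide and take the remainder:
477 = 5·92 + 17, so a_0 = 5
92 = 5·17 + 7, so a_1 = 5
17 = 2·7 + 3, so a_2 = 2
7 = 2·3 + 1, so a_3 = 2
3 = 3·1 + 0, so a_4 = 3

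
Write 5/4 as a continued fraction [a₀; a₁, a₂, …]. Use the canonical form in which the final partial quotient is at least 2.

⌊5/4⌋ = 1, remainder 1
⌊4/1⌋ = 4, remainder 0

[1; 4]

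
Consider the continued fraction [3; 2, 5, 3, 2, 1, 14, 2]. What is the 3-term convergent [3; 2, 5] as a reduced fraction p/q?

a_0 = 3: 3/1
a_1 = 2: 7/2
a_2 = 5: 38/11

38/11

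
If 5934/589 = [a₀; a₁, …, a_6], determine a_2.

2

⌊5934/589⌋ = 10, remainder 44
⌊589/44⌋ = 13, remainder 17
⌊44/17⌋ = 2, remainder 10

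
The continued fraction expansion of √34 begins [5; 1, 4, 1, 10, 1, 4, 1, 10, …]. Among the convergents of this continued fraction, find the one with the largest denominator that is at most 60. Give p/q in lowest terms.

35/6

List convergents until the denominator exceeds the bound:
a_0 = 5: 5/1  (≤ bound)
a_1 = 1: 6/1  (≤ bound)
a_2 = 4: 29/5  (≤ bound)
a_3 = 1: 35/6  (≤ bound)
a_4 = 10: 379/65  (> 60, stop)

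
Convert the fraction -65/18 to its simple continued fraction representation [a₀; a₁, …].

[-4; 2, 1, 1, 3]

Run the Euclidean algorithm, recording each quotient:
-65 = -4·18 + 7, so a_0 = -4
18 = 2·7 + 4, so a_1 = 2
7 = 1·4 + 3, so a_2 = 1
4 = 1·3 + 1, so a_3 = 1
3 = 3·1 + 0, so a_4 = 3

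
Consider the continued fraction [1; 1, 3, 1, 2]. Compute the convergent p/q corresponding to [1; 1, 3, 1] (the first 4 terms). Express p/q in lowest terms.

Start with 1.
3 + 1/(1/1) = 3 + 1/1 = 4/1
1 + 1/(4/1) = 1 + 1/4 = 5/4
1 + 1/(5/4) = 1 + 4/5 = 9/5

9/5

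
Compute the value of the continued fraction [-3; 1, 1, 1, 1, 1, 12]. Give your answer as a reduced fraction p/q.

Compute successive convergents:
a_0 = -3: -3/1
a_1 = 1: -2/1
a_2 = 1: -5/2
a_3 = 1: -7/3
a_4 = 1: -12/5
a_5 = 1: -19/8
a_6 = 12: -240/101

-240/101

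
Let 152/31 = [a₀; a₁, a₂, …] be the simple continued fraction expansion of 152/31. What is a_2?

⌊152/31⌋ = 4, remainder 28
⌊31/28⌋ = 1, remainder 3
⌊28/3⌋ = 9, remainder 1

9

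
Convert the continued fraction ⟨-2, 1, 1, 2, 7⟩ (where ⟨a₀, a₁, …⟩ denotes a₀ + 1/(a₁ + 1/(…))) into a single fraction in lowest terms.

-52/37

a_0 = -2: -2/1
a_1 = 1: -1/1
a_2 = 1: -3/2
a_3 = 2: -7/5
a_4 = 7: -52/37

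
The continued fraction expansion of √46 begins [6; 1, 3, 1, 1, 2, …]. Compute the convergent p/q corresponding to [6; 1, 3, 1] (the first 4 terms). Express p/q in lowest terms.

34/5

a_0 = 6: 6/1
a_1 = 1: 7/1
a_2 = 3: 27/4
a_3 = 1: 34/5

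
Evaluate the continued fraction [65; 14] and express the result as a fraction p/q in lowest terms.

Use the convergent recurrence hₖ = aₖ·hₖ₋₁ + hₖ₋₂ (and likewise for the denominators kₖ):
a_0 = 65: 65/1
a_1 = 14: 911/14

911/14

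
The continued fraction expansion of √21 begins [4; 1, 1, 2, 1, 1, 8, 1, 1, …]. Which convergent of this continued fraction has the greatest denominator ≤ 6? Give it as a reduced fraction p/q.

23/5

List convergents until the denominator exceeds the bound:
a_0 = 4: 4/1  (≤ bound)
a_1 = 1: 5/1  (≤ bound)
a_2 = 1: 9/2  (≤ bound)
a_3 = 2: 23/5  (≤ bound)
a_4 = 1: 32/7  (> 6, stop)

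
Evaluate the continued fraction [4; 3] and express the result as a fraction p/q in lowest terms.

13/3

Compute successive convergents:
a_0 = 4: 4/1
a_1 = 3: 13/3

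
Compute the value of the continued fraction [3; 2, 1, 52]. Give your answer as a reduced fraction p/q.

527/158

a_0 = 3: 3/1
a_1 = 2: 7/2
a_2 = 1: 10/3
a_3 = 52: 527/158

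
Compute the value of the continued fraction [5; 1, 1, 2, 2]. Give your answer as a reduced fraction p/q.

a_0 = 5: 5/1
a_1 = 1: 6/1
a_2 = 1: 11/2
a_3 = 2: 28/5
a_4 = 2: 67/12

67/12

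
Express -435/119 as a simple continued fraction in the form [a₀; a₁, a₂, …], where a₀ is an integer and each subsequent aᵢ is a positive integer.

[-4; 2, 1, 9, 4]

-435 = -4·119 + 41, so a_0 = -4
119 = 2·41 + 37, so a_1 = 2
41 = 1·37 + 4, so a_2 = 1
37 = 9·4 + 1, so a_3 = 9
4 = 4·1 + 0, so a_4 = 4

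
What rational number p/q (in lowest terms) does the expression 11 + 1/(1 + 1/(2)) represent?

Start with 2.
1 + 1/(2/1) = 1 + 1/2 = 3/2
11 + 1/(3/2) = 11 + 2/3 = 35/3

35/3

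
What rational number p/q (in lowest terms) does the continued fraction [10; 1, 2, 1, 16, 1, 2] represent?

2246/209

Starting at the tail and folding back:
Start with 2.
1 + 1/(2/1) = 1 + 1/2 = 3/2
16 + 1/(3/2) = 16 + 2/3 = 50/3
1 + 1/(50/3) = 1 + 3/50 = 53/50
2 + 1/(53/50) = 2 + 50/53 = 156/53
1 + 1/(156/53) = 1 + 53/156 = 209/156
10 + 1/(209/156) = 10 + 156/209 = 2246/209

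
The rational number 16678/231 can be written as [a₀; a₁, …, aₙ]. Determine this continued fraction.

Run the Euclidean algorithm, recording each quotient:
16678 = 72·231 + 46, so a_0 = 72
231 = 5·46 + 1, so a_1 = 5
46 = 46·1 + 0, so a_2 = 46

[72; 5, 46]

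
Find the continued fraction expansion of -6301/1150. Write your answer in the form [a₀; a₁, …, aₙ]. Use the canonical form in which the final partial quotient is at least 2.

-6301 = -6·1150 + 599, so a_0 = -6
1150 = 1·599 + 551, so a_1 = 1
599 = 1·551 + 48, so a_2 = 1
551 = 11·48 + 23, so a_3 = 11
48 = 2·23 + 2, so a_4 = 2
23 = 11·2 + 1, so a_5 = 11
2 = 2·1 + 0, so a_6 = 2

[-6; 1, 1, 11, 2, 11, 2]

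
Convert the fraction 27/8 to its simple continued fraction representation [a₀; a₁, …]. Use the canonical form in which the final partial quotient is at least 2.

⌊27/8⌋ = 3, remainder 3
⌊8/3⌋ = 2, remainder 2
⌊3/2⌋ = 1, remainder 1
⌊2/1⌋ = 2, remainder 0

[3; 2, 1, 2]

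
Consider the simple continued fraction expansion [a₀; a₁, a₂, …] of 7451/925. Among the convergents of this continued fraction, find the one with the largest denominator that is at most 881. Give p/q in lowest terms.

3214/399

a_0 = 8: 8/1  (≤ bound)
a_1 = 18: 145/18  (≤ bound)
a_2 = 7: 1023/127  (≤ bound)
a_3 = 3: 3214/399  (≤ bound)
a_4 = 2: 7451/925  (> 881, stop)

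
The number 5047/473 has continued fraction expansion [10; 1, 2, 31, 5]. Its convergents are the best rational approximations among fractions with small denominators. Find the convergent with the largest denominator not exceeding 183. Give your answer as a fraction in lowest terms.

1003/94

a_0 = 10: 10/1  (≤ bound)
a_1 = 1: 11/1  (≤ bound)
a_2 = 2: 32/3  (≤ bound)
a_3 = 31: 1003/94  (≤ bound)
a_4 = 5: 5047/473  (> 183, stop)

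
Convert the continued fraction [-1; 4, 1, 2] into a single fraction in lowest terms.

a_0 = -1: -1/1
a_1 = 4: -3/4
a_2 = 1: -4/5
a_3 = 2: -11/14

-11/14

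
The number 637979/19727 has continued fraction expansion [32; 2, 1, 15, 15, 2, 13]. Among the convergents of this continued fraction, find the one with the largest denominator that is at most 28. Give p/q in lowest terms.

List convergents until the denominator exceeds the bound:
a_0 = 32: 32/1  (≤ bound)
a_1 = 2: 65/2  (≤ bound)
a_2 = 1: 97/3  (≤ bound)
a_3 = 15: 1520/47  (> 28, stop)

97/3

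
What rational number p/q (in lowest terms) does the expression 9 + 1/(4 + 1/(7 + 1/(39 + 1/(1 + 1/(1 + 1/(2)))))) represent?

53249/5762

Use the convergent recurrence hₖ = aₖ·hₖ₋₁ + hₖ₋₂ (and likewise for the denominators kₖ):
a_0 = 9: 9/1
a_1 = 4: 37/4
a_2 = 7: 268/29
a_3 = 39: 10489/1135
a_4 = 1: 10757/1164
a_5 = 1: 21246/2299
a_6 = 2: 53249/5762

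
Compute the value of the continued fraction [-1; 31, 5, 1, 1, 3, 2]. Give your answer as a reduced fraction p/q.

-2686/2775

Collapse the nested fraction from the inside out:
Start with 2.
3 + 1/(2/1) = 3 + 1/2 = 7/2
1 + 1/(7/2) = 1 + 2/7 = 9/7
1 + 1/(9/7) = 1 + 7/9 = 16/9
5 + 1/(16/9) = 5 + 9/16 = 89/16
31 + 1/(89/16) = 31 + 16/89 = 2775/89
-1 + 1/(2775/89) = -1 + 89/2775 = -2686/2775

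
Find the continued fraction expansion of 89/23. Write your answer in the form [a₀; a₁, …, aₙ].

[3; 1, 6, 1, 2]

89 = 3·23 + 20, so a_0 = 3
23 = 1·20 + 3, so a_1 = 1
20 = 6·3 + 2, so a_2 = 6
3 = 1·2 + 1, so a_3 = 1
2 = 2·1 + 0, so a_4 = 2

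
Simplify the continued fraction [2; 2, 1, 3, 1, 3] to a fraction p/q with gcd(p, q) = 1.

125/53

Use the convergent recurrence hₖ = aₖ·hₖ₋₁ + hₖ₋₂ (and likewise for the denominators kₖ):
a_0 = 2: 2/1
a_1 = 2: 5/2
a_2 = 1: 7/3
a_3 = 3: 26/11
a_4 = 1: 33/14
a_5 = 3: 125/53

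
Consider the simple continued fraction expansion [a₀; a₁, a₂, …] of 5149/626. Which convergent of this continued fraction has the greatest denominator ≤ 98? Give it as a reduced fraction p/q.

584/71

a_0 = 8: 8/1  (≤ bound)
a_1 = 4: 33/4  (≤ bound)
a_2 = 2: 74/9  (≤ bound)
a_3 = 3: 255/31  (≤ bound)
a_4 = 1: 329/40  (≤ bound)
a_5 = 1: 584/71  (≤ bound)
a_6 = 1: 913/111  (> 98, stop)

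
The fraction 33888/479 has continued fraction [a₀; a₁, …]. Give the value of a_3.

Repeatedly divide and take the remainder:
33888 ÷ 479 → quotient 70, remainder 358
479 ÷ 358 → quotient 1, remainder 121
358 ÷ 121 → quotient 2, remainder 116
121 ÷ 116 → quotient 1, remainder 5

1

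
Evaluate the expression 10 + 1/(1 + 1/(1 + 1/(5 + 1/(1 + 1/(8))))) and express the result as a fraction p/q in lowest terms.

1212/115

Start with 8.
1 + 1/(8/1) = 1 + 1/8 = 9/8
5 + 1/(9/8) = 5 + 8/9 = 53/9
1 + 1/(53/9) = 1 + 9/53 = 62/53
1 + 1/(62/53) = 1 + 53/62 = 115/62
10 + 1/(115/62) = 10 + 62/115 = 1212/115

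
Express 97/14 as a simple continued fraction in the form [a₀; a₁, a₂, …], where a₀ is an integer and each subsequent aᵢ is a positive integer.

97 = 6·14 + 13, so a_0 = 6
14 = 1·13 + 1, so a_1 = 1
13 = 13·1 + 0, so a_2 = 13

[6; 1, 13]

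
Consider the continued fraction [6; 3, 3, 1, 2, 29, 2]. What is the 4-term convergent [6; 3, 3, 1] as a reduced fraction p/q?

82/13

Start with 1.
3 + 1/(1/1) = 3 + 1/1 = 4/1
3 + 1/(4/1) = 3 + 1/4 = 13/4
6 + 1/(13/4) = 6 + 4/13 = 82/13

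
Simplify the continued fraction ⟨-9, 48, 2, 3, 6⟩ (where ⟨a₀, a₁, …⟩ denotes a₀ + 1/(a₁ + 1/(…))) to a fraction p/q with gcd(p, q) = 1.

Start with 6.
3 + 1/(6/1) = 3 + 1/6 = 19/6
2 + 1/(19/6) = 2 + 6/19 = 44/19
48 + 1/(44/19) = 48 + 19/44 = 2131/44
-9 + 1/(2131/44) = -9 + 44/2131 = -19135/2131

-19135/2131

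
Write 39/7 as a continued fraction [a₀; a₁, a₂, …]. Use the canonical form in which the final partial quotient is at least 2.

[5; 1, 1, 3]

⌊39/7⌋ = 5, remainder 4
⌊7/4⌋ = 1, remainder 3
⌊4/3⌋ = 1, remainder 1
⌊3/1⌋ = 3, remainder 0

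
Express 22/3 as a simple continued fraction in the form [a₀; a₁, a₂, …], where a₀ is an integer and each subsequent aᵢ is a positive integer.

Run the Euclidean algorithm, recording each quotient:
22 = 7·3 + 1, so a_0 = 7
3 = 3·1 + 0, so a_1 = 3

[7; 3]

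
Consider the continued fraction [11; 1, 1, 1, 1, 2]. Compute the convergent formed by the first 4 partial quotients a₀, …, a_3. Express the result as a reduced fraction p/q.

35/3

a_0 = 11: 11/1
a_1 = 1: 12/1
a_2 = 1: 23/2
a_3 = 1: 35/3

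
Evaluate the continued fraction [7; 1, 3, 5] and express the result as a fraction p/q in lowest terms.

163/21

Start with 5.
3 + 1/(5/1) = 3 + 1/5 = 16/5
1 + 1/(16/5) = 1 + 5/16 = 21/16
7 + 1/(21/16) = 7 + 16/21 = 163/21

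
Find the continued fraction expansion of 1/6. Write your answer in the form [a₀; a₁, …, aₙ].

1 ÷ 6 → quotient 0, remainder 1
6 ÷ 1 → quotient 6, remainder 0

[0; 6]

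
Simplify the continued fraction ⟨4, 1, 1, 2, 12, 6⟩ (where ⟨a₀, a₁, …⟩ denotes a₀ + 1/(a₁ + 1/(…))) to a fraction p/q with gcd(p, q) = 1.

Compute successive convergents:
a_0 = 4: 4/1
a_1 = 1: 5/1
a_2 = 1: 9/2
a_3 = 2: 23/5
a_4 = 12: 285/62
a_5 = 6: 1733/377

1733/377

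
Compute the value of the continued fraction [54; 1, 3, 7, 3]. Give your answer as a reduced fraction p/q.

Start with 3.
7 + 1/(3/1) = 7 + 1/3 = 22/3
3 + 1/(22/3) = 3 + 3/22 = 69/22
1 + 1/(69/22) = 1 + 22/69 = 91/69
54 + 1/(91/69) = 54 + 69/91 = 4983/91

4983/91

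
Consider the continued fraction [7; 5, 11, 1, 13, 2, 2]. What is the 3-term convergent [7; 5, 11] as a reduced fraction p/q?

Starting at the tail and folding back:
Start with 11.
5 + 1/(11/1) = 5 + 1/11 = 56/11
7 + 1/(56/11) = 7 + 11/56 = 403/56

403/56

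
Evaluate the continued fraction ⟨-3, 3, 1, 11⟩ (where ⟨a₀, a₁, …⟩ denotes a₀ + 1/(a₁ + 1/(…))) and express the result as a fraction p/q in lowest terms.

-129/47

Compute successive convergents:
a_0 = -3: -3/1
a_1 = 3: -8/3
a_2 = 1: -11/4
a_3 = 11: -129/47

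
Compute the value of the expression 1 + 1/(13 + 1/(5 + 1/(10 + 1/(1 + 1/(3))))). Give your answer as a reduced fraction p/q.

3109/2890

Start with 3.
1 + 1/(3/1) = 1 + 1/3 = 4/3
10 + 1/(4/3) = 10 + 3/4 = 43/4
5 + 1/(43/4) = 5 + 4/43 = 219/43
13 + 1/(219/43) = 13 + 43/219 = 2890/219
1 + 1/(2890/219) = 1 + 219/2890 = 3109/2890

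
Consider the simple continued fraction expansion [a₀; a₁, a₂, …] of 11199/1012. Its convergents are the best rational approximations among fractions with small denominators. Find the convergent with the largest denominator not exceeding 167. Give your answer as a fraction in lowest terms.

1671/151

a_0 = 11: 11/1  (≤ bound)
a_1 = 15: 166/15  (≤ bound)
a_2 = 9: 1505/136  (≤ bound)
a_3 = 1: 1671/151  (≤ bound)
a_4 = 1: 3176/287  (> 167, stop)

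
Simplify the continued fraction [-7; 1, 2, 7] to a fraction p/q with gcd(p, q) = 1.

a_0 = -7: -7/1
a_1 = 1: -6/1
a_2 = 2: -19/3
a_3 = 7: -139/22

-139/22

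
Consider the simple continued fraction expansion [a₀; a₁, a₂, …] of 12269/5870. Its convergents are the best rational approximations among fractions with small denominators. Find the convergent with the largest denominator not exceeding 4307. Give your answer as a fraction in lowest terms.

a_0 = 2: 2/1  (≤ bound)
a_1 = 11: 23/11  (≤ bound)
a_2 = 10: 232/111  (≤ bound)
a_3 = 2: 487/233  (≤ bound)
a_4 = 1: 719/344  (≤ bound)
a_5 = 2: 1925/921  (≤ bound)
a_6 = 6: 12269/5870  (> 4307, stop)

1925/921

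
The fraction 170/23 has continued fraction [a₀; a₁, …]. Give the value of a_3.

1

170 = 7·23 + 9, so a_0 = 7
23 = 2·9 + 5, so a_1 = 2
9 = 1·5 + 4, so a_2 = 1
5 = 1·4 + 1, so a_3 = 1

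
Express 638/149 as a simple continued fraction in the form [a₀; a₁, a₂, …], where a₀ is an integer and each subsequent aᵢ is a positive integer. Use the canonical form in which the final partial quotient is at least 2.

[4; 3, 1, 1, 4, 1, 3]

⌊638/149⌋ = 4, remainder 42
⌊149/42⌋ = 3, remainder 23
⌊42/23⌋ = 1, remainder 19
⌊23/19⌋ = 1, remainder 4
⌊19/4⌋ = 4, remainder 3
⌊4/3⌋ = 1, remainder 1
⌊3/1⌋ = 3, remainder 0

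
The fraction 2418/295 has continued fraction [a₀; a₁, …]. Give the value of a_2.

2418 ÷ 295 → quotient 8, remainder 58
295 ÷ 58 → quotient 5, remainder 5
58 ÷ 5 → quotient 11, remainder 3

11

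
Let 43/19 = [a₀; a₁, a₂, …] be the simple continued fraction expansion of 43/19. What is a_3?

4

Repeatedly divide and take the remainder:
43 = 2·19 + 5, so a_0 = 2
19 = 3·5 + 4, so a_1 = 3
5 = 1·4 + 1, so a_2 = 1
4 = 4·1 + 0, so a_3 = 4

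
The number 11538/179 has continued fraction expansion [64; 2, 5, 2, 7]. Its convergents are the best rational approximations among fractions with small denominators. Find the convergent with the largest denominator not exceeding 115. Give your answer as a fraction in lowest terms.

a_0 = 64: 64/1  (≤ bound)
a_1 = 2: 129/2  (≤ bound)
a_2 = 5: 709/11  (≤ bound)
a_3 = 2: 1547/24  (≤ bound)
a_4 = 7: 11538/179  (> 115, stop)

1547/24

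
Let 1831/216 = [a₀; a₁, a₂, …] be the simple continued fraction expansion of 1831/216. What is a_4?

3

1831 ÷ 216 → quotient 8, remainder 103
216 ÷ 103 → quotient 2, remainder 10
103 ÷ 10 → quotient 10, remainder 3
10 ÷ 3 → quotient 3, remainder 1
3 ÷ 1 → quotient 3, remainder 0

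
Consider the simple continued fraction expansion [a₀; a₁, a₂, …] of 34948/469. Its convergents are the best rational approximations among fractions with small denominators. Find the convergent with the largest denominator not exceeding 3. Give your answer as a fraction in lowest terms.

List convergents until the denominator exceeds the bound:
a_0 = 74: 74/1  (≤ bound)
a_1 = 1: 75/1  (≤ bound)
a_2 = 1: 149/2  (≤ bound)
a_3 = 15: 2310/31  (> 3, stop)

149/2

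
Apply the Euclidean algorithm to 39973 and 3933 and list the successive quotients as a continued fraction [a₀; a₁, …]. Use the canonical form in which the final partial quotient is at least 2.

[10; 6, 8, 1, 1, 2, 1, 10]

Apply division with remainder until the remainder is 0:
⌊39973/3933⌋ = 10, remainder 643
⌊3933/643⌋ = 6, remainder 75
⌊643/75⌋ = 8, remainder 43
⌊75/43⌋ = 1, remainder 32
⌊43/32⌋ = 1, remainder 11
⌊32/11⌋ = 2, remainder 10
⌊11/10⌋ = 1, remainder 1
⌊10/1⌋ = 10, remainder 0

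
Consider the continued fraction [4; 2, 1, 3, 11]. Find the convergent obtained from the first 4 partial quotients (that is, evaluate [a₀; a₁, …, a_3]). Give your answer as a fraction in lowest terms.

a_0 = 4: 4/1
a_1 = 2: 9/2
a_2 = 1: 13/3
a_3 = 3: 48/11

48/11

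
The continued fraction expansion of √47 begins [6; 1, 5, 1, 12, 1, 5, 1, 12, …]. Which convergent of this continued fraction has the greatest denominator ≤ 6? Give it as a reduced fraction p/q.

a_0 = 6: 6/1  (≤ bound)
a_1 = 1: 7/1  (≤ bound)
a_2 = 5: 41/6  (≤ bound)
a_3 = 1: 48/7  (> 6, stop)

41/6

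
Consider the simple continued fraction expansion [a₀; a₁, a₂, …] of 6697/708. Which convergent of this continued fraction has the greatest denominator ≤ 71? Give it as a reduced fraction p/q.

List convergents until the denominator exceeds the bound:
a_0 = 9: 9/1  (≤ bound)
a_1 = 2: 19/2  (≤ bound)
a_2 = 5: 104/11  (≤ bound)
a_3 = 1: 123/13  (≤ bound)
a_4 = 1: 227/24  (≤ bound)
a_5 = 1: 350/37  (≤ bound)
a_6 = 1: 577/61  (≤ bound)
a_7 = 11: 6697/708  (> 71, stop)

577/61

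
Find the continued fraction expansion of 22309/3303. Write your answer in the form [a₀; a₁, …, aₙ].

[6; 1, 3, 14, 1, 3, 4, 3]

⌊22309/3303⌋ = 6, remainder 2491
⌊3303/2491⌋ = 1, remainder 812
⌊2491/812⌋ = 3, remainder 55
⌊812/55⌋ = 14, remainder 42
⌊55/42⌋ = 1, remainder 13
⌊42/13⌋ = 3, remainder 3
⌊13/3⌋ = 4, remainder 1
⌊3/1⌋ = 3, remainder 0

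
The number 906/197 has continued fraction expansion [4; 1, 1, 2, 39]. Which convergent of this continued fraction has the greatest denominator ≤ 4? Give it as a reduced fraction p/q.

9/2

a_0 = 4: 4/1  (≤ bound)
a_1 = 1: 5/1  (≤ bound)
a_2 = 1: 9/2  (≤ bound)
a_3 = 2: 23/5  (> 4, stop)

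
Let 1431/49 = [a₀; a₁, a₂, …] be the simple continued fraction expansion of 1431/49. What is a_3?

9

Apply division with remainder until the remainder is 0:
1431 ÷ 49 → quotient 29, remainder 10
49 ÷ 10 → quotient 4, remainder 9
10 ÷ 9 → quotient 1, remainder 1
9 ÷ 1 → quotient 9, remainder 0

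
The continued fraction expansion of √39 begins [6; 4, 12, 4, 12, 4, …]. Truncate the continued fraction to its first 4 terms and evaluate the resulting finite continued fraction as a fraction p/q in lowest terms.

a_0 = 6: 6/1
a_1 = 4: 25/4
a_2 = 12: 306/49
a_3 = 4: 1249/200

1249/200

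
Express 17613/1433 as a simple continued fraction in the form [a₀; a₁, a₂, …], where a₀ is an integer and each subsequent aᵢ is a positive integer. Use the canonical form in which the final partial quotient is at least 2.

Repeatedly divide and take the remainder:
17613 = 12·1433 + 417, so a_0 = 12
1433 = 3·417 + 182, so a_1 = 3
417 = 2·182 + 53, so a_2 = 2
182 = 3·53 + 23, so a_3 = 3
53 = 2·23 + 7, so a_4 = 2
23 = 3·7 + 2, so a_5 = 3
7 = 3·2 + 1, so a_6 = 3
2 = 2·1 + 0, so a_7 = 2

[12; 3, 2, 3, 2, 3, 3, 2]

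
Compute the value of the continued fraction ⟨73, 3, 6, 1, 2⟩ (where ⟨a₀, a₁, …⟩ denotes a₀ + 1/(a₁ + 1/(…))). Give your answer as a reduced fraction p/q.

Use the convergent recurrence hₖ = aₖ·hₖ₋₁ + hₖ₋₂ (and likewise for the denominators kₖ):
a_0 = 73: 73/1
a_1 = 3: 220/3
a_2 = 6: 1393/19
a_3 = 1: 1613/22
a_4 = 2: 4619/63

4619/63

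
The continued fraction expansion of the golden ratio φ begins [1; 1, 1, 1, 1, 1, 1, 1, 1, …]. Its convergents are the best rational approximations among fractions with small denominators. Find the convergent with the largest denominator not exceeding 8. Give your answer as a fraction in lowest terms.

List convergents until the denominator exceeds the bound:
a_0 = 1: 1/1  (≤ bound)
a_1 = 1: 2/1  (≤ bound)
a_2 = 1: 3/2  (≤ bound)
a_3 = 1: 5/3  (≤ bound)
a_4 = 1: 8/5  (≤ bound)
a_5 = 1: 13/8  (≤ bound)
a_6 = 1: 21/13  (> 8, stop)

13/8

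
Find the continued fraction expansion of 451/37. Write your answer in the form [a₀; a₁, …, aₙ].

[12; 5, 3, 2]

Apply division with remainder until the remainder is 0:
⌊451/37⌋ = 12, remainder 7
⌊37/7⌋ = 5, remainder 2
⌊7/2⌋ = 3, remainder 1
⌊2/1⌋ = 2, remainder 0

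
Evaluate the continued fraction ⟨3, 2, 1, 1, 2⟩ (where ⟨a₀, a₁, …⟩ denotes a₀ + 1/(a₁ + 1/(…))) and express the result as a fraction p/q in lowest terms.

Build up convergents one term at a time:
a_0 = 3: 3/1
a_1 = 2: 7/2
a_2 = 1: 10/3
a_3 = 1: 17/5
a_4 = 2: 44/13

44/13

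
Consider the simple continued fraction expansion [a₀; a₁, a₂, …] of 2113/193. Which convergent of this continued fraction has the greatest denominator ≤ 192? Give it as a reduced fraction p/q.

a_0 = 10: 10/1  (≤ bound)
a_1 = 1: 11/1  (≤ bound)
a_2 = 18: 208/19  (≤ bound)
a_3 = 3: 635/58  (≤ bound)
a_4 = 3: 2113/193  (> 192, stop)

635/58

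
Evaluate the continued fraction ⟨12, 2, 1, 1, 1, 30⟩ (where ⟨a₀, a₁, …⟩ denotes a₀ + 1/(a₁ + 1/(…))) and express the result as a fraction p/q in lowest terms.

Starting at the tail and folding back:
Start with 30.
1 + 1/(30/1) = 1 + 1/30 = 31/30
1 + 1/(31/30) = 1 + 30/31 = 61/31
1 + 1/(61/31) = 1 + 31/61 = 92/61
2 + 1/(92/61) = 2 + 61/92 = 245/92
12 + 1/(245/92) = 12 + 92/245 = 3032/245

3032/245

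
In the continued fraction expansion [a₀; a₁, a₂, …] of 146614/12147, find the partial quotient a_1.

⌊146614/12147⌋ = 12, remainder 850
⌊12147/850⌋ = 14, remainder 247

14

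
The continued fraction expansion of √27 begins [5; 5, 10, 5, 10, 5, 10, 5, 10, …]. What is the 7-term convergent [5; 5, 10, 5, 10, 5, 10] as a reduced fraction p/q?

Start with 10.
5 + 1/(10/1) = 5 + 1/10 = 51/10
10 + 1/(51/10) = 10 + 10/51 = 520/51
5 + 1/(520/51) = 5 + 51/520 = 2651/520
10 + 1/(2651/520) = 10 + 520/2651 = 27030/2651
5 + 1/(27030/2651) = 5 + 2651/27030 = 137801/27030
5 + 1/(137801/27030) = 5 + 27030/137801 = 716035/137801

716035/137801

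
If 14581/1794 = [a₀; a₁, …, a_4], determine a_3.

Run the Euclidean algorithm, recording each quotient:
14581 = 8·1794 + 229, so a_0 = 8
1794 = 7·229 + 191, so a_1 = 7
229 = 1·191 + 38, so a_2 = 1
191 = 5·38 + 1, so a_3 = 5

5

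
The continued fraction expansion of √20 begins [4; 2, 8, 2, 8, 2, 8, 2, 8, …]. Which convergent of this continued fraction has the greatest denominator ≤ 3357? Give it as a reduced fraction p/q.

a_0 = 4: 4/1  (≤ bound)
a_1 = 2: 9/2  (≤ bound)
a_2 = 8: 76/17  (≤ bound)
a_3 = 2: 161/36  (≤ bound)
a_4 = 8: 1364/305  (≤ bound)
a_5 = 2: 2889/646  (≤ bound)
a_6 = 8: 24476/5473  (> 3357, stop)

2889/646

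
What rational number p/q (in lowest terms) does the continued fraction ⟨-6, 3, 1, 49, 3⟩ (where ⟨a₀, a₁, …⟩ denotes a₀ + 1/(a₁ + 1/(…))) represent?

-3455/601

Work from the innermost term outward:
Start with 3.
49 + 1/(3/1) = 49 + 1/3 = 148/3
1 + 1/(148/3) = 1 + 3/148 = 151/148
3 + 1/(151/148) = 3 + 148/151 = 601/151
-6 + 1/(601/151) = -6 + 151/601 = -3455/601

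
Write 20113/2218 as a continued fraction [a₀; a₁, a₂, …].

[9; 14, 1, 2, 4, 1, 2, 3]

20113 ÷ 2218 → quotient 9, remainder 151
2218 ÷ 151 → quotient 14, remainder 104
151 ÷ 104 → quotient 1, remainder 47
104 ÷ 47 → quotient 2, remainder 10
47 ÷ 10 → quotient 4, remainder 7
10 ÷ 7 → quotient 1, remainder 3
7 ÷ 3 → quotient 2, remainder 1
3 ÷ 1 → quotient 3, remainder 0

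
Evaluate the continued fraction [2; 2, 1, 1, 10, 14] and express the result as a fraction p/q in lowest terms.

1790/747

a_0 = 2: 2/1
a_1 = 2: 5/2
a_2 = 1: 7/3
a_3 = 1: 12/5
a_4 = 10: 127/53
a_5 = 14: 1790/747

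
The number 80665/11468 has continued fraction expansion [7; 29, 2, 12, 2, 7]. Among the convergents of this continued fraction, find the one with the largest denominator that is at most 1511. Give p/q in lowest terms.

5184/737

List convergents until the denominator exceeds the bound:
a_0 = 7: 7/1  (≤ bound)
a_1 = 29: 204/29  (≤ bound)
a_2 = 2: 415/59  (≤ bound)
a_3 = 12: 5184/737  (≤ bound)
a_4 = 2: 10783/1533  (> 1511, stop)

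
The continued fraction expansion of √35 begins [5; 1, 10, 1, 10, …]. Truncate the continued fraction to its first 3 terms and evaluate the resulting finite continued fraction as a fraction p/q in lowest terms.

65/11

a_0 = 5: 5/1
a_1 = 1: 6/1
a_2 = 10: 65/11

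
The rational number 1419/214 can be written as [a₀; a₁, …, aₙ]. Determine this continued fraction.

Repeatedly divide and take the remainder:
1419 = 6·214 + 135, so a_0 = 6
214 = 1·135 + 79, so a_1 = 1
135 = 1·79 + 56, so a_2 = 1
79 = 1·56 + 23, so a_3 = 1
56 = 2·23 + 10, so a_4 = 2
23 = 2·10 + 3, so a_5 = 2
10 = 3·3 + 1, so a_6 = 3
3 = 3·1 + 0, so a_7 = 3

[6; 1, 1, 1, 2, 2, 3, 3]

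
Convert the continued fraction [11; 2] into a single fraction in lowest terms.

Compute successive convergents:
a_0 = 11: 11/1
a_1 = 2: 23/2

23/2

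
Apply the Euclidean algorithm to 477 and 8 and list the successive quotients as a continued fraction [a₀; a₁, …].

[59; 1, 1, 1, 2]

Run the Euclidean algorithm, recording each quotient:
⌊477/8⌋ = 59, remainder 5
⌊8/5⌋ = 1, remainder 3
⌊5/3⌋ = 1, remainder 2
⌊3/2⌋ = 1, remainder 1
⌊2/1⌋ = 2, remainder 0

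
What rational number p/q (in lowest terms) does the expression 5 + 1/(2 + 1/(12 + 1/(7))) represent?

Use the convergent recurrence hₖ = aₖ·hₖ₋₁ + hₖ₋₂ (and likewise for the denominators kₖ):
a_0 = 5: 5/1
a_1 = 2: 11/2
a_2 = 12: 137/25
a_3 = 7: 970/177

970/177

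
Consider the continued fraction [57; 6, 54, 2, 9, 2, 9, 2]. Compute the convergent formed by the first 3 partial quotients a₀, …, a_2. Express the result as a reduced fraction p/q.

18579/325

Compute successive convergents:
a_0 = 57: 57/1
a_1 = 6: 343/6
a_2 = 54: 18579/325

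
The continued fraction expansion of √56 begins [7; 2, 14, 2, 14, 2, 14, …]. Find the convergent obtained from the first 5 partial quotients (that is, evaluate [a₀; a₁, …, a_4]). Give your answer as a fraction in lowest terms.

6503/869

Compute successive convergents:
a_0 = 7: 7/1
a_1 = 2: 15/2
a_2 = 14: 217/29
a_3 = 2: 449/60
a_4 = 14: 6503/869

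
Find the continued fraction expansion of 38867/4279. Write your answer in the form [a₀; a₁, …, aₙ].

[9; 12, 50, 1, 6]

Apply division with remainder until the remainder is 0:
38867 = 9·4279 + 356, so a_0 = 9
4279 = 12·356 + 7, so a_1 = 12
356 = 50·7 + 6, so a_2 = 50
7 = 1·6 + 1, so a_3 = 1
6 = 6·1 + 0, so a_4 = 6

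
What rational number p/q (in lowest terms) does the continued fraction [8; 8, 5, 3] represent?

1064/131

Work from the innermost term outward:
Start with 3.
5 + 1/(3/1) = 5 + 1/3 = 16/3
8 + 1/(16/3) = 8 + 3/16 = 131/16
8 + 1/(131/16) = 8 + 16/131 = 1064/131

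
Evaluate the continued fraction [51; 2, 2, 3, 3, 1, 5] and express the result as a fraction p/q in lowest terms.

a_0 = 51: 51/1
a_1 = 2: 103/2
a_2 = 2: 257/5
a_3 = 3: 874/17
a_4 = 3: 2879/56
a_5 = 1: 3753/73
a_6 = 5: 21644/421

21644/421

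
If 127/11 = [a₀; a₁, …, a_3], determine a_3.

Apply division with remainder until the remainder is 0:
⌊127/11⌋ = 11, remainder 6
⌊11/6⌋ = 1, remainder 5
⌊6/5⌋ = 1, remainder 1
⌊5/1⌋ = 5, remainder 0

5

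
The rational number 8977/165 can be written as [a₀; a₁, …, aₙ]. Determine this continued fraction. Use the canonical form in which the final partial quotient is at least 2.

[54; 2, 2, 6, 5]

8977 ÷ 165 → quotient 54, remainder 67
165 ÷ 67 → quotient 2, remainder 31
67 ÷ 31 → quotient 2, remainder 5
31 ÷ 5 → quotient 6, remainder 1
5 ÷ 1 → quotient 5, remainder 0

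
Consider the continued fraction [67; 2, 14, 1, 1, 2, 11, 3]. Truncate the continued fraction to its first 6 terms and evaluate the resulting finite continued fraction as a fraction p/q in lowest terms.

Build up convergents one term at a time:
a_0 = 67: 67/1
a_1 = 2: 135/2
a_2 = 14: 1957/29
a_3 = 1: 2092/31
a_4 = 1: 4049/60
a_5 = 2: 10190/151

10190/151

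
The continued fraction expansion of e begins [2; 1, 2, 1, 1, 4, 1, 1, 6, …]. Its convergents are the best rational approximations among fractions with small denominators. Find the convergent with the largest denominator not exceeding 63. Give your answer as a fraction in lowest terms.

106/39

List convergents until the denominator exceeds the bound:
a_0 = 2: 2/1  (≤ bound)
a_1 = 1: 3/1  (≤ bound)
a_2 = 2: 8/3  (≤ bound)
a_3 = 1: 11/4  (≤ bound)
a_4 = 1: 19/7  (≤ bound)
a_5 = 4: 87/32  (≤ bound)
a_6 = 1: 106/39  (≤ bound)
a_7 = 1: 193/71  (> 63, stop)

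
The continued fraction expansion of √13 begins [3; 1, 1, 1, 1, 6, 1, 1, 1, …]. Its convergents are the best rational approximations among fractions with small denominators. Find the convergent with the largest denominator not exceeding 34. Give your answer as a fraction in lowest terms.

119/33

a_0 = 3: 3/1  (≤ bound)
a_1 = 1: 4/1  (≤ bound)
a_2 = 1: 7/2  (≤ bound)
a_3 = 1: 11/3  (≤ bound)
a_4 = 1: 18/5  (≤ bound)
a_5 = 6: 119/33  (≤ bound)
a_6 = 1: 137/38  (> 34, stop)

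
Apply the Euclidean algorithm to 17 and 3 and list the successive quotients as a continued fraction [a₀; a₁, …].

[5; 1, 2]

⌊17/3⌋ = 5, remainder 2
⌊3/2⌋ = 1, remainder 1
⌊2/1⌋ = 2, remainder 0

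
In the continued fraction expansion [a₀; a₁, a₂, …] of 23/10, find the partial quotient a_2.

3

Repeatedly divide and take the remainder:
23 = 2·10 + 3, so a_0 = 2
10 = 3·3 + 1, so a_1 = 3
3 = 3·1 + 0, so a_2 = 3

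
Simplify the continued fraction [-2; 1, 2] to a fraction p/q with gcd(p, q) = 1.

-4/3

Start with 2.
1 + 1/(2/1) = 1 + 1/2 = 3/2
-2 + 1/(3/2) = -2 + 2/3 = -4/3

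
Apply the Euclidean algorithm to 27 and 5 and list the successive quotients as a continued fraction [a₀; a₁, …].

27 = 5·5 + 2, so a_0 = 5
5 = 2·2 + 1, so a_1 = 2
2 = 2·1 + 0, so a_2 = 2

[5; 2, 2]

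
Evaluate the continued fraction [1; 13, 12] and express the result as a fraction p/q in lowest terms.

Build up convergents one term at a time:
a_0 = 1: 1/1
a_1 = 13: 14/13
a_2 = 12: 169/157

169/157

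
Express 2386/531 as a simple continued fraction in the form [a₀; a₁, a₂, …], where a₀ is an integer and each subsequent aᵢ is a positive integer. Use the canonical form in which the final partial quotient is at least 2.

Run the Euclidean algorithm, recording each quotient:
⌊2386/531⌋ = 4, remainder 262
⌊531/262⌋ = 2, remainder 7
⌊262/7⌋ = 37, remainder 3
⌊7/3⌋ = 2, remainder 1
⌊3/1⌋ = 3, remainder 0

[4; 2, 37, 2, 3]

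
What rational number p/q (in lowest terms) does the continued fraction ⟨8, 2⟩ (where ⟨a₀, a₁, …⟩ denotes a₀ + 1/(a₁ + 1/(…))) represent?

17/2

Work from the innermost term outward:
Start with 2.
8 + 1/(2/1) = 8 + 1/2 = 17/2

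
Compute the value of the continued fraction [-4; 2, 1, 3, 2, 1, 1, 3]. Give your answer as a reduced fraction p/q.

-797/219

Work from the innermost term outward:
Start with 3.
1 + 1/(3/1) = 1 + 1/3 = 4/3
1 + 1/(4/3) = 1 + 3/4 = 7/4
2 + 1/(7/4) = 2 + 4/7 = 18/7
3 + 1/(18/7) = 3 + 7/18 = 61/18
1 + 1/(61/18) = 1 + 18/61 = 79/61
2 + 1/(79/61) = 2 + 61/79 = 219/79
-4 + 1/(219/79) = -4 + 79/219 = -797/219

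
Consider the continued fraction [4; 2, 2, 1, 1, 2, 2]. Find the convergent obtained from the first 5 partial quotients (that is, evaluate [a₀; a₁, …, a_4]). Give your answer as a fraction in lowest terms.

a_0 = 4: 4/1
a_1 = 2: 9/2
a_2 = 2: 22/5
a_3 = 1: 31/7
a_4 = 1: 53/12

53/12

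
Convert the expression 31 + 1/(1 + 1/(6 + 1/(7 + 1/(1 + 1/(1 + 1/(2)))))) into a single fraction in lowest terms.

8634/271

a_0 = 31: 31/1
a_1 = 1: 32/1
a_2 = 6: 223/7
a_3 = 7: 1593/50
a_4 = 1: 1816/57
a_5 = 1: 3409/107
a_6 = 2: 8634/271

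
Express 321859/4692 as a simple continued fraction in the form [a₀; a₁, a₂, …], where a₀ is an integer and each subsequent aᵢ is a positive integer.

Apply division with remainder until the remainder is 0:
⌊321859/4692⌋ = 68, remainder 2803
⌊4692/2803⌋ = 1, remainder 1889
⌊2803/1889⌋ = 1, remainder 914
⌊1889/914⌋ = 2, remainder 61
⌊914/61⌋ = 14, remainder 60
⌊61/60⌋ = 1, remainder 1
⌊60/1⌋ = 60, remainder 0

[68; 1, 1, 2, 14, 1, 60]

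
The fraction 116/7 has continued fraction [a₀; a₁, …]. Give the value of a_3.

3

116 ÷ 7 → quotient 16, remainder 4
7 ÷ 4 → quotient 1, remainder 3
4 ÷ 3 → quotient 1, remainder 1
3 ÷ 1 → quotient 3, remainder 0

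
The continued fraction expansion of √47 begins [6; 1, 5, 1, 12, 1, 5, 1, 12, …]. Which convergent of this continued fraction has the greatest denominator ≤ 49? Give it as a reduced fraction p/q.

48/7

a_0 = 6: 6/1  (≤ bound)
a_1 = 1: 7/1  (≤ bound)
a_2 = 5: 41/6  (≤ bound)
a_3 = 1: 48/7  (≤ bound)
a_4 = 12: 617/90  (> 49, stop)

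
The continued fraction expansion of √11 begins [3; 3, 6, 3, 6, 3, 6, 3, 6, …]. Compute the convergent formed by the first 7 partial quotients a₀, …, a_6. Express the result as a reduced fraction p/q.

25077/7561

Collapse the nested fraction from the inside out:
Start with 6.
3 + 1/(6/1) = 3 + 1/6 = 19/6
6 + 1/(19/6) = 6 + 6/19 = 120/19
3 + 1/(120/19) = 3 + 19/120 = 379/120
6 + 1/(379/120) = 6 + 120/379 = 2394/379
3 + 1/(2394/379) = 3 + 379/2394 = 7561/2394
3 + 1/(7561/2394) = 3 + 2394/7561 = 25077/7561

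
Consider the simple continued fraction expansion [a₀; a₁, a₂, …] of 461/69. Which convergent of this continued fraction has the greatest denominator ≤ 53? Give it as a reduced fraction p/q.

List convergents until the denominator exceeds the bound:
a_0 = 6: 6/1  (≤ bound)
a_1 = 1: 7/1  (≤ bound)
a_2 = 2: 20/3  (≤ bound)
a_3 = 7: 147/22  (≤ bound)
a_4 = 3: 461/69  (> 53, stop)

147/22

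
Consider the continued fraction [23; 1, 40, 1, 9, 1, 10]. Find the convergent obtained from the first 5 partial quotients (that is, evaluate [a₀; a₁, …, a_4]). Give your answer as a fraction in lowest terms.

Start with 9.
1 + 1/(9/1) = 1 + 1/9 = 10/9
40 + 1/(10/9) = 40 + 9/10 = 409/10
1 + 1/(409/10) = 1 + 10/409 = 419/409
23 + 1/(419/409) = 23 + 409/419 = 10046/419

10046/419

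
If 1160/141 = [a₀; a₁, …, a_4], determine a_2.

Repeatedly divide and take the remainder:
1160 = 8·141 + 32, so a_0 = 8
141 = 4·32 + 13, so a_1 = 4
32 = 2·13 + 6, so a_2 = 2

2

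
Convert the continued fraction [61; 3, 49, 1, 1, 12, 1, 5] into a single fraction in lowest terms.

Start with 5.
1 + 1/(5/1) = 1 + 1/5 = 6/5
12 + 1/(6/5) = 12 + 5/6 = 77/6
1 + 1/(77/6) = 1 + 6/77 = 83/77
1 + 1/(83/77) = 1 + 77/83 = 160/83
49 + 1/(160/83) = 49 + 83/160 = 7923/160
3 + 1/(7923/160) = 3 + 160/7923 = 23929/7923
61 + 1/(23929/7923) = 61 + 7923/23929 = 1467592/23929

1467592/23929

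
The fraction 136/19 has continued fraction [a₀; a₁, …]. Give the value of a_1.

6

Apply division with remainder until the remainder is 0:
136 = 7·19 + 3, so a_0 = 7
19 = 6·3 + 1, so a_1 = 6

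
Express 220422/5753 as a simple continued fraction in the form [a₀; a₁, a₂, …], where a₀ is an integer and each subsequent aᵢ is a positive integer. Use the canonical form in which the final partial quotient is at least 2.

Repeatedly divide and take the remainder:
220422 ÷ 5753 → quotient 38, remainder 1808
5753 ÷ 1808 → quotient 3, remainder 329
1808 ÷ 329 → quotient 5, remainder 163
329 ÷ 163 → quotient 2, remainder 3
163 ÷ 3 → quotient 54, remainder 1
3 ÷ 1 → quotient 3, remainder 0

[38; 3, 5, 2, 54, 3]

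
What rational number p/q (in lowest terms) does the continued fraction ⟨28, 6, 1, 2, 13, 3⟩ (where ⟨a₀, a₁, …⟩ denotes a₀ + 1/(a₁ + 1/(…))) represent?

a_0 = 28: 28/1
a_1 = 6: 169/6
a_2 = 1: 197/7
a_3 = 2: 563/20
a_4 = 13: 7516/267
a_5 = 3: 23111/821

23111/821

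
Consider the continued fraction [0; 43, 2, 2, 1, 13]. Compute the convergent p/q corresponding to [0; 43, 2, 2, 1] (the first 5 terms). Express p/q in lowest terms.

a_0 = 0: 0/1
a_1 = 43: 1/43
a_2 = 2: 2/87
a_3 = 2: 5/217
a_4 = 1: 7/304

7/304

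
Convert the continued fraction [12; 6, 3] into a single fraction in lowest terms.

231/19

Starting at the tail and folding back:
Start with 3.
6 + 1/(3/1) = 6 + 1/3 = 19/3
12 + 1/(19/3) = 12 + 3/19 = 231/19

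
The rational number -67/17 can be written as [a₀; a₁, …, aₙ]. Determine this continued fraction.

Repeatedly divide and take the remainder:
-67 = -4·17 + 1, so a_0 = -4
17 = 17·1 + 0, so a_1 = 17

[-4; 17]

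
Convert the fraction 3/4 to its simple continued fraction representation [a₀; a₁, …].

[0; 1, 3]

3 = 0·4 + 3, so a_0 = 0
4 = 1·3 + 1, so a_1 = 1
3 = 3·1 + 0, so a_2 = 3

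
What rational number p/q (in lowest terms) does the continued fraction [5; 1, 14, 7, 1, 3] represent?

Start with 3.
1 + 1/(3/1) = 1 + 1/3 = 4/3
7 + 1/(4/3) = 7 + 3/4 = 31/4
14 + 1/(31/4) = 14 + 4/31 = 438/31
1 + 1/(438/31) = 1 + 31/438 = 469/438
5 + 1/(469/438) = 5 + 438/469 = 2783/469

2783/469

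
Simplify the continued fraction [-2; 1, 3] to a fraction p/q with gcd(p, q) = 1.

-5/4

Build up convergents one term at a time:
a_0 = -2: -2/1
a_1 = 1: -1/1
a_2 = 3: -5/4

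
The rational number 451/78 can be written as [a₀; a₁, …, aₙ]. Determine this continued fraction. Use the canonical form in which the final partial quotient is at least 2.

[5; 1, 3, 1, 1, 2, 3]

Apply division with remainder until the remainder is 0:
451 = 5·78 + 61, so a_0 = 5
78 = 1·61 + 17, so a_1 = 1
61 = 3·17 + 10, so a_2 = 3
17 = 1·10 + 7, so a_3 = 1
10 = 1·7 + 3, so a_4 = 1
7 = 2·3 + 1, so a_5 = 2
3 = 3·1 + 0, so a_6 = 3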